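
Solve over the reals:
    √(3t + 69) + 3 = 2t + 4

t = 4

Isolate the radical: √(3t + 69) = 2t + 1.
Square both sides: 3t + 69 = (2t + 1)².
Expand and rearrange: 4t² + t - 68 = 0.
Solving gives t = 4 or t = -4.25.
Check each candidate in the original equation:
  t = 4: √(81) = 9, while 2t + 1 = 9 — valid.
  t = -4.25: √(56.25) = 7.5, while 2t + 1 = -7.5 — extraneous.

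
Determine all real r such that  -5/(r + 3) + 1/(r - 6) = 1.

Multiply both sides by (r + 3)(r - 6):
-5(r - 6) + (r + 3) = (r + 3)(r - 6).
Expand and collect terms: r^2 + r - 51 = 0.
By the quadratic formula, r = (-1 +/- sqrt(205)) / 2, so r ~= 6.6589 or r ~= -7.6589.
Neither value makes a denominator zero (r != -3, r != 6), so both are valid.

r = -7.6589 or r = 6.6589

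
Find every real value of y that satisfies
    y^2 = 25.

y = -5 or y = 5

Bring every term to one side: y^2 - 25 = 0.
Factor: (y - 5)(y + 5) = 0.
So y = 5 or y = -5.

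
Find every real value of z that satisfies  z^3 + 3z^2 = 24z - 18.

Rearrange: z^3 + 3z^2 - 24z + 18 = 0.
Possible rational roots are divisors of 18. Testing z = 3 gives 0, so (z - 3) is a factor.
Divide: z^3 + 3z^2 - 24z + 18 = (z - 3)(z^2 + 6z - 6).
Apply the quadratic formula to z^2 + 6z - 6 = 0: z = (-6 +/- sqrt(60))/2, i.e. z ~= 0.873 or z ~= -6.873.

z = -6.873 or z = 0.873 or z = 3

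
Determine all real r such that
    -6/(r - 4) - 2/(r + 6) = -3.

r = -5.4498 or r = 6.1165

Multiply both sides by (r - 4)(r + 6):
-6(r + 6) - 2(r - 4) = -3(r - 4)(r + 6).
Expand and collect terms: -3r^2 + 2r + 100 = 0.
By the quadratic formula, r = (-2 +/- sqrt(1204)) / -6, so r ~= -5.4498 or r ~= 6.1165.
Neither value makes a denominator zero (r != 4, r != -6), so both are valid.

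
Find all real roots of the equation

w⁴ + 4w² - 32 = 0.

Let u = w². The equation becomes u² + 4u - 32 = 0.
Factor: (u - 4)(u + 8) = 0, so u = 4 or u = -8.
w² = 4 gives w = ±2.
w² = -8 < 0 has no real solution.

w = -2 or w = 2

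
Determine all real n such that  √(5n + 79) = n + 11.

Square both sides: 5n + 79 = (n + 11)².
Expand and rearrange: n² + 17n + 42 = 0.
Solving gives n = -3 or n = -14.
Check each candidate in the original equation:
  n = -3: √(64) = 8, while n + 11 = 8 — valid.
  n = -14: √(9) = 3, while n + 11 = -3 — extraneous.

n = -3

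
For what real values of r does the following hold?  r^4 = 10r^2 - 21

r = -2.6458 or r = -1.7321 or r = 1.7321 or r = 2.6458

Let u = r^2. The equation becomes u^2 - 10u + 21 = 0.
Factor: (u - 3)(u - 7) = 0, so u = 3 or u = 7.
r^2 = 3 gives r = +/-sqrt(3) ~= +/-1.7321.
r^2 = 7 gives r = +/-sqrt(7) ~= +/-2.6458.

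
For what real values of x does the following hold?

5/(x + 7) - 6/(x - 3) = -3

Multiply both sides by (x + 7)(x - 3):
5(x - 3) - 6(x + 7) = -3(x + 7)(x - 3).
Expand and collect terms: -3x² - 11x + 120 = 0.
By the quadratic formula, x = (11 ± √1561) / -6, so x ≈ -8.4182 or x ≈ 4.7516.
Neither value makes a denominator zero (x ≠ -7, x ≠ 3), so both are valid.

x = -8.4182 or x = 4.7516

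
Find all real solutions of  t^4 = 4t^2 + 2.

t = -2.1094 or t = 2.1094

Let u = t^2. The equation becomes u^2 - 4u - 2 = 0.
By the quadratic formula, u = 2 + sqrt(6) or u = 2 - sqrt(6).
t^2 = 2 + sqrt(6) gives t = +/-sqrt(2 + sqrt(6)) ~= +/-2.1094.
t^2 = 2 - sqrt(6) < 0 has no real solution.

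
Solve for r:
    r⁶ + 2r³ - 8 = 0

r = -1.5874 or r = 1.2599

Let u = r³. The equation becomes u² + 2u - 8 = 0.
Factor: (u + 4)(u - 2) = 0, so u = -4 or u = 2.
r³ = -4 gives r = -∛(4) ≈ -1.5874.
r³ = 2 gives r = ∛(2) ≈ 1.2599.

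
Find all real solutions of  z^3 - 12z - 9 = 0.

z = -3 or z = -0.7913 or z = 3.7913

Possible rational roots are divisors of -9. Testing z = -3 gives 0, so (z + 3) is a factor.
Divide: z^3 - 12z - 9 = (z + 3)(z^2 - 3z - 3).
Apply the quadratic formula to z^2 - 3z - 3 = 0: z = (3 +/- sqrt(21))/2, i.e. z ~= 3.7913 or z ~= -0.7913.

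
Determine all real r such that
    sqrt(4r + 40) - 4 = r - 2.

r = 6

Isolate the radical: sqrt(4r + 40) = r + 2.
Square both sides: 4r + 40 = (r + 2)^2.
Expand and rearrange: r^2 - 36 = 0.
Solving gives r = 6 or r = -6.
Check each candidate in the original equation:
  r = 6: sqrt(64) = 8, while r + 2 = 8 — valid.
  r = -6: sqrt(16) = 4, while r + 2 = -4 — extraneous.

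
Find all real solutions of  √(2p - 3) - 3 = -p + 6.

p = 6

Isolate the radical: √(2p - 3) = -p + 9.
Square both sides: 2p - 3 = (-p + 9)².
Expand and rearrange: p² - 20p + 84 = 0.
Solving gives p = 14 or p = 6.
Check each candidate in the original equation:
  p = 14: √(25) = 5, while -p + 9 = -5 — extraneous.
  p = 6: √(9) = 3, while -p + 9 = 3 — valid.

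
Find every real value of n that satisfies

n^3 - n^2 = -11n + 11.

n = 1

Rearrange: n^3 - n^2 + 11n - 11 = 0.
Possible rational roots are divisors of -11. Testing n = 1 gives 0, so (n - 1) is a factor.
Divide: n^3 - n^2 + 11n - 11 = (n - 1)(n^2 + 11).
The quadratic n^2 + 11 has discriminant -44 < 0, so no further real roots.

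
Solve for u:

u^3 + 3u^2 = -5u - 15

u = -3

Rearrange: u^3 + 3u^2 + 5u + 15 = 0.
Possible rational roots are divisors of 15. Testing u = -3 gives 0, so (u + 3) is a factor.
Divide: u^3 + 3u^2 + 5u + 15 = (u + 3)(u^2 + 5).
The quadratic u^2 + 5 has discriminant -20 < 0, so no further real roots.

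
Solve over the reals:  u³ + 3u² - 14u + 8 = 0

Possible rational roots are divisors of 8. Testing u = 2 gives 0, so (u - 2) is a factor.
Divide: u³ + 3u² - 14u + 8 = (u - 2)(u² + 5u - 4).
Apply the quadratic formula to u² + 5u - 4 = 0: u = (-5 ± √41)/2, i.e. u ≈ 0.7016 or u ≈ -5.7016.

u = -5.7016 or u = 0.7016 or u = 2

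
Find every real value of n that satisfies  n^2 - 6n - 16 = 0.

n = -2 or n = 8

Factor: (n - 8)(n + 2) = 0.
So n = 8 or n = -2.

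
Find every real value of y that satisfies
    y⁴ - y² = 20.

y = -2.2361 or y = 2.2361

Let u = y². The equation becomes u² - u - 20 = 0.
Factor: (u + 4)(u - 5) = 0, so u = -4 or u = 5.
y² = -4 < 0 has no real solution.
y² = 5 gives y = ±√(5) ≈ ±2.2361.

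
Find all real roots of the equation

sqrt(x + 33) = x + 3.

x = 3

Square both sides: x + 33 = (x + 3)^2.
Expand and rearrange: x^2 + 5x - 24 = 0.
Solving gives x = 3 or x = -8.
Check each candidate in the original equation:
  x = 3: sqrt(36) = 6, while x + 3 = 6 — valid.
  x = -8: sqrt(25) = 5, while x + 3 = -5 — extraneous.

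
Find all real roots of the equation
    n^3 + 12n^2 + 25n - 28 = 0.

n = -8.7958 or n = -4 or n = 0.7958

Possible rational roots are divisors of -28. Testing n = -4 gives 0, so (n + 4) is a factor.
Divide: n^3 + 12n^2 + 25n - 28 = (n + 4)(n^2 + 8n - 7).
Apply the quadratic formula to n^2 + 8n - 7 = 0: n = (-8 +/- sqrt(92))/2, i.e. n ~= 0.7958 or n ~= -8.7958.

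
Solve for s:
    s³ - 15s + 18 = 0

Possible rational roots are divisors of 18. Testing s = 3 gives 0, so (s - 3) is a factor.
Divide: s³ - 15s + 18 = (s - 3)(s² + 3s - 6).
Apply the quadratic formula to s² + 3s - 6 = 0: s = (-3 ± √33)/2, i.e. s ≈ 1.3723 or s ≈ -4.3723.

s = -4.3723 or s = 1.3723 or s = 3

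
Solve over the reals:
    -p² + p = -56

Bring every term to one side: -p² + p + 56 = 0.
Factor: -1(p + 7)(p - 8) = 0.
So p = -7 or p = 8.

p = -7 or p = 8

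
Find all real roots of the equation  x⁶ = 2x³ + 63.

Let u = x³. The equation becomes u² - 2u - 63 = 0.
Factor: (u + 7)(u - 9) = 0, so u = -7 or u = 9.
x³ = -7 gives x = -∛(7) ≈ -1.9129.
x³ = 9 gives x = ∛(9) ≈ 2.0801.

x = -1.9129 or x = 2.0801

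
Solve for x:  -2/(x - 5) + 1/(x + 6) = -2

x = -6.4599 or x = 5.9599

Multiply both sides by (x - 5)(x + 6):
-2(x + 6) + (x - 5) = -2(x - 5)(x + 6).
Expand and collect terms: -2x² - x + 77 = 0.
By the quadratic formula, x = (1 ± √617) / -4, so x ≈ -6.4599 or x ≈ 5.9599.
Neither value makes a denominator zero (x ≠ 5, x ≠ -6), so both are valid.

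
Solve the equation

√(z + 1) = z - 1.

Square both sides: z + 1 = (z - 1)².
Expand and rearrange: z² - 3z = 0.
Solving gives z = 3 or z = 0.
Check each candidate in the original equation:
  z = 3: √(4) = 2, while z - 1 = 2 — valid.
  z = 0: √(1) = 1, while z - 1 = -1 — extraneous.

z = 3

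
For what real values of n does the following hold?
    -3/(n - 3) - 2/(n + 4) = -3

n = -3.4231 or n = 4.0898

Multiply both sides by (n - 3)(n + 4):
-3(n + 4) - 2(n - 3) = -3(n - 3)(n + 4).
Expand and collect terms: -3n^2 + 2n + 42 = 0.
By the quadratic formula, n = (-2 +/- sqrt(508)) / -6, so n ~= -3.4231 or n ~= 4.0898.
Neither value makes a denominator zero (n != 3, n != -4), so both are valid.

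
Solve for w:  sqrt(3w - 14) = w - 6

Square both sides: 3w - 14 = (w - 6)^2.
Expand and rearrange: w^2 - 15w + 50 = 0.
Solving gives w = 10 or w = 5.
Check each candidate in the original equation:
  w = 10: sqrt(16) = 4, while w - 6 = 4 — valid.
  w = 5: sqrt(1) = 1, while w - 6 = -1 — extraneous.

w = 10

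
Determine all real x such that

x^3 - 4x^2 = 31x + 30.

x = -3 or x = -1.217 or x = 8.217

Rearrange: x^3 - 4x^2 - 31x - 30 = 0.
Possible rational roots are divisors of -30. Testing x = -3 gives 0, so (x + 3) is a factor.
Divide: x^3 - 4x^2 - 31x - 30 = (x + 3)(x^2 - 7x - 10).
Apply the quadratic formula to x^2 - 7x - 10 = 0: x = (7 +/- sqrt(89))/2, i.e. x ~= 8.217 or x ~= -1.217.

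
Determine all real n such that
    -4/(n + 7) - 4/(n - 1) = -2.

Multiply both sides by (n + 7)(n - 1):
-4(n - 1) - 4(n + 7) = -2(n + 7)(n - 1).
Expand and collect terms: -2n² - 4n + 38 = 0.
By the quadratic formula, n = (4 ± √320) / -4, so n ≈ -5.4721 or n ≈ 3.4721.
Neither value makes a denominator zero (n ≠ -7, n ≠ 1), so both are valid.

n = -5.4721 or n = 3.4721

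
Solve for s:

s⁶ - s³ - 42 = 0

Let u = s³. The equation becomes u² - u - 42 = 0.
Factor: (u - 7)(u + 6) = 0, so u = 7 or u = -6.
s³ = 7 gives s = ∛(7) ≈ 1.9129.
s³ = -6 gives s = -∛(6) ≈ -1.8171.

s = -1.8171 or s = 1.9129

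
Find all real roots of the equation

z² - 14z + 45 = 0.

z = 5 or z = 9

Factor: (z - 9)(z - 5) = 0.
So z = 9 or z = 5.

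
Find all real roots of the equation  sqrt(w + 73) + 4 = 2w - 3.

w = 8

Isolate the radical: sqrt(w + 73) = 2w - 7.
Square both sides: w + 73 = (2w - 7)^2.
Expand and rearrange: 4w^2 - 29w - 24 = 0.
Solving gives w = 8 or w = -0.75.
Check each candidate in the original equation:
  w = 8: sqrt(81) = 9, while 2w - 7 = 9 — valid.
  w = -0.75: sqrt(72.25) = 8.5, while 2w - 7 = -8.5 — extraneous.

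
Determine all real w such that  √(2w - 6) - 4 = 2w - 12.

w = 5

Isolate the radical: √(2w - 6) = 2w - 8.
Square both sides: 2w - 6 = (2w - 8)².
Expand and rearrange: 4w² - 34w + 70 = 0.
Solving gives w = 5 or w = 3.5.
Check each candidate in the original equation:
  w = 5: √(4) = 2, while 2w - 8 = 2 — valid.
  w = 3.5: √(1) = 1, while 2w - 8 = -1 — extraneous.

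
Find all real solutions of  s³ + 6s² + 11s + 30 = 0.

Possible rational roots are divisors of 30. Testing s = -5 gives 0, so (s + 5) is a factor.
Divide: s³ + 6s² + 11s + 30 = (s + 5)(s² + s + 6).
The quadratic s² + s + 6 has discriminant -23 < 0, so no further real roots.

s = -5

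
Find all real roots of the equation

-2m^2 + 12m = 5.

m = 0.4505 or m = 5.5495

Rearrange to standard form: -2m^2 + 12m - 5 = 0.
Discriminant: (12)^2 - 4*(-2)*(-5) = 104.
Quadratic formula: m = (-12 +/- sqrt(104)) / (-4).
So m = 3 - sqrt(26)/2 ~= 0.4505 or m = sqrt(26)/2 + 3 ~= 5.5495.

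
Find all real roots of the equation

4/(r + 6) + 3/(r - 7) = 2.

r = -4.2356 or r = 8.7356

Multiply both sides by (r + 6)(r - 7):
4(r - 7) + 3(r + 6) = 2(r + 6)(r - 7).
Expand and collect terms: 2r^2 - 9r - 74 = 0.
By the quadratic formula, r = (9 +/- sqrt(673)) / 4, so r ~= 8.7356 or r ~= -4.2356.
Neither value makes a denominator zero (r != -6, r != 7), so both are valid.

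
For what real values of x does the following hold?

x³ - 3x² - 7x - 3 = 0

Possible rational roots are divisors of -3. Testing x = -1 gives 0, so (x + 1) is a factor.
Divide: x³ - 3x² - 7x - 3 = (x + 1)(x² - 4x - 3).
Apply the quadratic formula to x² - 4x - 3 = 0: x = (4 ± √28)/2, i.e. x ≈ 4.6458 or x ≈ -0.6458.

x = -1 or x = -0.6458 or x = 4.6458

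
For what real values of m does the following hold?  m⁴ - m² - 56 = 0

m = -2.8284 or m = 2.8284

Let u = m². The equation becomes u² - u - 56 = 0.
Factor: (u - 8)(u + 7) = 0, so u = 8 or u = -7.
m² = 8 gives m = ±2·√(2) ≈ ±2.8284.
m² = -7 < 0 has no real solution.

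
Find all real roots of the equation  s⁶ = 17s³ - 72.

Let u = s³. The equation becomes u² - 17u + 72 = 0.
Factor: (u - 8)(u - 9) = 0, so u = 8 or u = 9.
s³ = 8 gives s = 2.
s³ = 9 gives s = ∛(9) ≈ 2.0801.

s = 2 or s = 2.0801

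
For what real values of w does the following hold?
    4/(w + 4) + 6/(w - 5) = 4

Multiply both sides by (w + 4)(w - 5):
4(w - 5) + 6(w + 4) = 4(w + 4)(w - 5).
Expand and collect terms: 4w² - 14w - 84 = 0.
By the quadratic formula, w = (14 ± √1540) / 8, so w ≈ 6.6554 or w ≈ -3.1554.
Neither value makes a denominator zero (w ≠ -4, w ≠ 5), so both are valid.

w = -3.1554 or w = 6.6554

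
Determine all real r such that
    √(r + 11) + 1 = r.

Isolate the radical: √(r + 11) = r - 1.
Square both sides: r + 11 = (r - 1)².
Expand and rearrange: r² - 3r - 10 = 0.
Solving gives r = 5 or r = -2.
Check each candidate in the original equation:
  r = 5: √(16) = 4, while r - 1 = 4 — valid.
  r = -2: √(9) = 3, while r - 1 = -3 — extraneous.

r = 5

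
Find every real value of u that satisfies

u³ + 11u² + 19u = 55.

Rearrange: u³ + 11u² + 19u - 55 = 0.
Possible rational roots are divisors of -55. Testing u = -5 gives 0, so (u + 5) is a factor.
Divide: u³ + 11u² + 19u - 55 = (u + 5)(u² + 6u - 11).
Apply the quadratic formula to u² + 6u - 11 = 0: u = (-6 ± √80)/2, i.e. u ≈ 1.4721 or u ≈ -7.4721.

u = -7.4721 or u = -5 or u = 1.4721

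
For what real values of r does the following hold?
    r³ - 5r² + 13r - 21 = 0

Possible rational roots are divisors of -21. Testing r = 3 gives 0, so (r - 3) is a factor.
Divide: r³ - 5r² + 13r - 21 = (r - 3)(r² - 2r + 7).
The quadratic r² - 2r + 7 has discriminant -24 < 0, so no further real roots.

r = 3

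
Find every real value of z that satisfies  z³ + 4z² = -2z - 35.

z = -5

Rearrange: z³ + 4z² + 2z + 35 = 0.
Possible rational roots are divisors of 35. Testing z = -5 gives 0, so (z + 5) is a factor.
Divide: z³ + 4z² + 2z + 35 = (z + 5)(z² - z + 7).
The quadratic z² - z + 7 has discriminant -27 < 0, so no further real roots.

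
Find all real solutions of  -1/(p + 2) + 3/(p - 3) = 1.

Multiply both sides by (p + 2)(p - 3):
-(p - 3) + 3(p + 2) = (p + 2)(p - 3).
Expand and collect terms: p^2 - 3p - 15 = 0.
By the quadratic formula, p = (3 +/- sqrt(69)) / 2, so p ~= 5.6533 or p ~= -2.6533.
Neither value makes a denominator zero (p != -2, p != 3), so both are valid.

p = -2.6533 or p = 5.6533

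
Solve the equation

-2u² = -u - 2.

Rearrange to standard form: -2u² + u + 2 = 0.
Discriminant: (1)² − 4·(-2)·2 = 17.
Quadratic formula: u = (-1 ± √17) / (-4).
So u = 1/4 - √(17)/4 ≈ -0.7808 or u = 1/4 + √(17)/4 ≈ 1.2808.

u = -0.7808 or u = 1.2808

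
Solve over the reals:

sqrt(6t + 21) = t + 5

Square both sides: 6t + 21 = (t + 5)^2.
Expand and rearrange: t^2 + 4t + 4 = 0.
This gives the repeated root t = -2.
Check in the original equation:
  t = -2: sqrt(9) = 3, while t + 5 = 3 — valid.

t = -2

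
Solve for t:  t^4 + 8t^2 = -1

Let u = t^2. The equation becomes u^2 + 8u + 1 = 0.
By the quadratic formula, u = -4 + sqrt(15) or u = -4 - sqrt(15).
t^2 = -4 + sqrt(15) < 0 has no real solution.
t^2 = -4 - sqrt(15) < 0 has no real solution.

No real solutions.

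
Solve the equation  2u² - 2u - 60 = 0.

u = -5 or u = 6

Factor: 2(u + 5)(u - 6) = 0.
So u = -5 or u = 6.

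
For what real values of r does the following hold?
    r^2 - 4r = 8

Rearrange to standard form: r^2 - 4r - 8 = 0.
Discriminant: (-4)^2 - 4*1*(-8) = 48.
Quadratic formula: r = (4 +/- sqrt(48)) / 2.
So r = 2 + 2*sqrt(3) ~= 5.4641 or r = 2 - 2*sqrt(3) ~= -1.4641.

r = -1.4641 or r = 5.4641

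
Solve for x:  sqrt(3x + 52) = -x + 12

x = 4

Square both sides: 3x + 52 = (-x + 12)^2.
Expand and rearrange: x^2 - 27x + 92 = 0.
Solving gives x = 23 or x = 4.
Check each candidate in the original equation:
  x = 23: sqrt(121) = 11, while -x + 12 = -11 — extraneous.
  x = 4: sqrt(64) = 8, while -x + 12 = 8 — valid.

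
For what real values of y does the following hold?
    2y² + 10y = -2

y = -4.7913 or y = -0.2087

Rearrange to standard form: 2y² + 10y + 2 = 0.
Discriminant: (10)² − 4·2·2 = 84.
Quadratic formula: y = (-10 ± √84) / 4.
So y = -5/2 + √(21)/2 ≈ -0.2087 or y = -5/2 - √(21)/2 ≈ -4.7913.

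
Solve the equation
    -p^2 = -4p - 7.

Rearrange to standard form: -p^2 + 4p + 7 = 0.
Discriminant: (4)^2 - 4*(-1)*7 = 44.
Quadratic formula: p = (-4 +/- sqrt(44)) / (-2).
So p = 2 - sqrt(11) ~= -1.3166 or p = 2 + sqrt(11) ~= 5.3166.

p = -1.3166 or p = 5.3166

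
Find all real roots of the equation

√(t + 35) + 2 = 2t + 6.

Isolate the radical: √(t + 35) = 2t + 4.
Square both sides: t + 35 = (2t + 4)².
Expand and rearrange: 4t² + 15t - 19 = 0.
Solving gives t = 1 or t = -4.75.
Check each candidate in the original equation:
  t = 1: √(36) = 6, while 2t + 4 = 6 — valid.
  t = -4.75: √(30.25) = 5.5, while 2t + 4 = -5.5 — extraneous.

t = 1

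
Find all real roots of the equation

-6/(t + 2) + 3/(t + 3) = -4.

Multiply both sides by (t + 2)(t + 3):
-6(t + 3) + 3(t + 2) = -4(t + 2)(t + 3).
Expand and collect terms: -4t^2 - 17t - 12 = 0.
By the quadratic formula, t = (17 +/- sqrt(97)) / -8, so t ~= -3.3561 or t ~= -0.8939.
Neither value makes a denominator zero (t != -2, t != -3), so both are valid.

t = -3.3561 or t = -0.8939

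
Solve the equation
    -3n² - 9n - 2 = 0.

Discriminant: (-9)² − 4·(-3)·(-2) = 57.
Quadratic formula: n = (9 ± √57) / (-6).
So n = -3/2 - √(57)/6 ≈ -2.7583 or n = -3/2 + √(57)/6 ≈ -0.2417.

n = -2.7583 or n = -0.2417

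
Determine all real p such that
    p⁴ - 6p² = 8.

p = -2.6689 or p = 2.6689

Let u = p². The equation becomes u² - 6u - 8 = 0.
By the quadratic formula, u = 3 + √(17) or u = 3 - √(17).
p² = 3 + √(17) gives p = ±√(3 + √(17)) ≈ ±2.6689.
p² = 3 - √(17) < 0 has no real solution.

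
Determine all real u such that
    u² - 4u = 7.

u = -1.3166 or u = 5.3166

Rearrange to standard form: u² - 4u - 7 = 0.
Discriminant: (-4)² − 4·1·(-7) = 44.
Quadratic formula: u = (4 ± √44) / 2.
So u = 2 + √(11) ≈ 5.3166 or u = 2 - √(11) ≈ -1.3166.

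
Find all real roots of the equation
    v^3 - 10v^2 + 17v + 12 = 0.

v = -0.5311 or v = 3 or v = 7.5311

Possible rational roots are divisors of 12. Testing v = 3 gives 0, so (v - 3) is a factor.
Divide: v^3 - 10v^2 + 17v + 12 = (v - 3)(v^2 - 7v - 4).
Apply the quadratic formula to v^2 - 7v - 4 = 0: v = (7 +/- sqrt(65))/2, i.e. v ~= 7.5311 or v ~= -0.5311.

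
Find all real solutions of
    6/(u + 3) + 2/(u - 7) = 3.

u = -1.1512 or u = 7.8179

Multiply both sides by (u + 3)(u - 7):
6(u - 7) + 2(u + 3) = 3(u + 3)(u - 7).
Expand and collect terms: 3u² - 20u - 27 = 0.
By the quadratic formula, u = (20 ± √724) / 6, so u ≈ 7.8179 or u ≈ -1.1512.
Neither value makes a denominator zero (u ≠ -3, u ≠ 7), so both are valid.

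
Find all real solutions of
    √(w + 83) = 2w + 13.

Square both sides: w + 83 = (2w + 13)².
Expand and rearrange: 4w² + 51w + 86 = 0.
Solving gives w = -2 or w = -10.75.
Check each candidate in the original equation:
  w = -2: √(81) = 9, while 2w + 13 = 9 — valid.
  w = -10.75: √(72.25) = 8.5, while 2w + 13 = -8.5 — extraneous.

w = -2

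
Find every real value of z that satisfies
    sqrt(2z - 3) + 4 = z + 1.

Isolate the radical: sqrt(2z - 3) = z - 3.
Square both sides: 2z - 3 = (z - 3)^2.
Expand and rearrange: z^2 - 8z + 12 = 0.
Solving gives z = 6 or z = 2.
Check each candidate in the original equation:
  z = 6: sqrt(9) = 3, while z - 3 = 3 — valid.
  z = 2: sqrt(1) = 1, while z - 3 = -1 — extraneous.

z = 6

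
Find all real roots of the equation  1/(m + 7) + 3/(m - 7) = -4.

Multiply both sides by (m + 7)(m - 7):
(m - 7) + 3(m + 7) = -4(m + 7)(m - 7).
Expand and collect terms: -4m^2 - 4m + 182 = 0.
By the quadratic formula, m = (4 +/- sqrt(2928)) / -8, so m ~= -7.2639 or m ~= 6.2639.
Neither value makes a denominator zero (m != -7, m != 7), so both are valid.

m = -7.2639 or m = 6.2639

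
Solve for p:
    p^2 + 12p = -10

Rearrange to standard form: p^2 + 12p + 10 = 0.
Discriminant: (12)^2 - 4*1*10 = 104.
Quadratic formula: p = (-12 +/- sqrt(104)) / 2.
So p = -6 + sqrt(26) ~= -0.901 or p = -6 - sqrt(26) ~= -11.099.

p = -11.099 or p = -0.901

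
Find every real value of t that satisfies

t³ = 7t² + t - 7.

Rearrange: t³ - 7t² - t + 7 = 0.
Possible rational roots are divisors of 7. Testing t = -1 gives 0, so (t + 1) is a factor.
Divide: t³ - 7t² - t + 7 = (t + 1)(t² - 8t + 7).
Factor the quadratic: t = 7 or t = 1.

t = -1 or t = 1 or t = 7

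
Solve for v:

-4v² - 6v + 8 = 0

v = -2.3508 or v = 0.8508

Discriminant: (-6)² − 4·(-4)·8 = 164.
Quadratic formula: v = (6 ± √164) / (-8).
So v = -√(41)/4 - 3/4 ≈ -2.3508 or v = -3/4 + √(41)/4 ≈ 0.8508.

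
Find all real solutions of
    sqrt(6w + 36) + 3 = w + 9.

Isolate the radical: sqrt(6w + 36) = w + 6.
Square both sides: 6w + 36 = (w + 6)^2.
Expand and rearrange: w^2 + 6w = 0.
Solving gives w = 0 or w = -6.
Check each candidate in the original equation:
  w = 0: sqrt(36) = 6, while w + 6 = 6 — valid.
  w = -6: sqrt(0) = 0, while w + 6 = 0 — valid.

w = -6 or w = 0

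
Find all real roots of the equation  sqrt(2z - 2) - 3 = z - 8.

z = 9

Isolate the radical: sqrt(2z - 2) = z - 5.
Square both sides: 2z - 2 = (z - 5)^2.
Expand and rearrange: z^2 - 12z + 27 = 0.
Solving gives z = 9 or z = 3.
Check each candidate in the original equation:
  z = 9: sqrt(16) = 4, while z - 5 = 4 — valid.
  z = 3: sqrt(4) = 2, while z - 5 = -2 — extraneous.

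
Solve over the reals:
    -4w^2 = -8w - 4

w = -0.4142 or w = 2.4142

Rearrange to standard form: -4w^2 + 8w + 4 = 0.
Discriminant: (8)^2 - 4*(-4)*4 = 128.
Quadratic formula: w = (-8 +/- sqrt(128)) / (-8).
So w = 1 - sqrt(2) ~= -0.4142 or w = 1 + sqrt(2) ~= 2.4142.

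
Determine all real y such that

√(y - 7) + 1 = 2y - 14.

Isolate the radical: √(y - 7) = 2y - 15.
Square both sides: y - 7 = (2y - 15)².
Expand and rearrange: 4y² - 61y + 232 = 0.
Solving gives y = 8 or y = 7.25.
Check each candidate in the original equation:
  y = 8: √(1) = 1, while 2y - 15 = 1 — valid.
  y = 7.25: √(0.25) = 0.5, while 2y - 15 = -0.5 — extraneous.

y = 8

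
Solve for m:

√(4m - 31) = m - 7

m = 8 or m = 10

Square both sides: 4m - 31 = (m - 7)².
Expand and rearrange: m² - 18m + 80 = 0.
Solving gives m = 10 or m = 8.
Check each candidate in the original equation:
  m = 10: √(9) = 3, while m - 7 = 3 — valid.
  m = 8: √(1) = 1, while m - 7 = 1 — valid.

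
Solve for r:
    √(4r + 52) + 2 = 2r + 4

Isolate the radical: √(4r + 52) = 2r + 2.
Square both sides: 4r + 52 = (2r + 2)².
Expand and rearrange: 4r² + 4r - 48 = 0.
Solving gives r = 3 or r = -4.
Check each candidate in the original equation:
  r = 3: √(64) = 8, while 2r + 2 = 8 — valid.
  r = -4: √(36) = 6, while 2r + 2 = -6 — extraneous.

r = 3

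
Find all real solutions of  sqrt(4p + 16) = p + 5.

p = -3

Square both sides: 4p + 16 = (p + 5)^2.
Expand and rearrange: p^2 + 6p + 9 = 0.
This gives the repeated root p = -3.
Check in the original equation:
  p = -3: sqrt(4) = 2, while p + 5 = 2 — valid.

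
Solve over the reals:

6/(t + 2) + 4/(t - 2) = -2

t = -6 or t = 1

Multiply both sides by (t + 2)(t - 2):
6(t - 2) + 4(t + 2) = -2(t + 2)(t - 2).
Expand and collect terms: -2t^2 - 10t + 12 = 0.
Factor or apply the quadratic formula: t = -6 or t = 1.
Neither value makes a denominator zero (t != -2, t != 2), so both are valid.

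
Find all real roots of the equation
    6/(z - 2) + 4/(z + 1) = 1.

z = 0 or z = 11

Multiply both sides by (z - 2)(z + 1):
6(z + 1) + 4(z - 2) = (z - 2)(z + 1).
Expand and collect terms: z² - 11z = 0.
Factor or apply the quadratic formula: z = 11 or z = 0.
Neither value makes a denominator zero (z ≠ 2, z ≠ -1), so both are valid.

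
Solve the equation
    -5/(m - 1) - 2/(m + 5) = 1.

Multiply both sides by (m - 1)(m + 5):
-5(m + 5) - 2(m - 1) = (m - 1)(m + 5).
Expand and collect terms: m^2 + 11m + 18 = 0.
Factor or apply the quadratic formula: m = -2 or m = -9.
Neither value makes a denominator zero (m != 1, m != -5), so both are valid.

m = -9 or m = -2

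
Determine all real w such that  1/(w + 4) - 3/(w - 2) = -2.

w = -4.4051 or w = 3.4051

Multiply both sides by (w + 4)(w - 2):
(w - 2) - 3(w + 4) = -2(w + 4)(w - 2).
Expand and collect terms: -2w^2 - 2w + 30 = 0.
By the quadratic formula, w = (2 +/- sqrt(244)) / -4, so w ~= -4.4051 or w ~= 3.4051.
Neither value makes a denominator zero (w != -4, w != 2), so both are valid.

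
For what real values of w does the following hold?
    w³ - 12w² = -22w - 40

Rearrange: w³ - 12w² + 22w + 40 = 0.
Possible rational roots are divisors of 40. Testing w = 4 gives 0, so (w - 4) is a factor.
Divide: w³ - 12w² + 22w + 40 = (w - 4)(w² - 8w - 10).
Apply the quadratic formula to w² - 8w - 10 = 0: w = (8 ± √104)/2, i.e. w ≈ 9.099 or w ≈ -1.099.

w = -1.099 or w = 4 or w = 9.099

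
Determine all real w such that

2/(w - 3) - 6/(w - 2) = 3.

w = 0.4093 or w = 3.2573

Multiply both sides by (w - 3)(w - 2):
2(w - 2) - 6(w - 3) = 3(w - 3)(w - 2).
Expand and collect terms: 3w² - 11w + 4 = 0.
By the quadratic formula, w = (11 ± √73) / 6, so w ≈ 3.2573 or w ≈ 0.4093.
Neither value makes a denominator zero (w ≠ 3, w ≠ 2), so both are valid.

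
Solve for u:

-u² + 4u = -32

Bring every term to one side: -u² + 4u + 32 = 0.
Factor: -1(u + 4)(u - 8) = 0.
So u = -4 or u = 8.

u = -4 or u = 8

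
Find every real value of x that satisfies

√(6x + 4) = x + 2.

x = 0 or x = 2

Square both sides: 6x + 4 = (x + 2)².
Expand and rearrange: x² - 2x = 0.
Solving gives x = 2 or x = 0.
Check each candidate in the original equation:
  x = 2: √(16) = 4, while x + 2 = 4 — valid.
  x = 0: √(4) = 2, while x + 2 = 2 — valid.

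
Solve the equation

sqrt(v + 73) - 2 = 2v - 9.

Isolate the radical: sqrt(v + 73) = 2v - 7.
Square both sides: v + 73 = (2v - 7)^2.
Expand and rearrange: 4v^2 - 29v - 24 = 0.
Solving gives v = 8 or v = -0.75.
Check each candidate in the original equation:
  v = 8: sqrt(81) = 9, while 2v - 7 = 9 — valid.
  v = -0.75: sqrt(72.25) = 8.5, while 2v - 7 = -8.5 — extraneous.

v = 8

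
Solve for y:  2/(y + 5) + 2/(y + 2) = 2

y = -4.3028 or y = -0.6972

Multiply both sides by (y + 5)(y + 2):
2(y + 2) + 2(y + 5) = 2(y + 5)(y + 2).
Expand and collect terms: 2y² + 10y + 6 = 0.
By the quadratic formula, y = (-10 ± √52) / 4, so y ≈ -0.6972 or y ≈ -4.3028.
Neither value makes a denominator zero (y ≠ -5, y ≠ -2), so both are valid.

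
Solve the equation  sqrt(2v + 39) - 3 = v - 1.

v = 5

Isolate the radical: sqrt(2v + 39) = v + 2.
Square both sides: 2v + 39 = (v + 2)^2.
Expand and rearrange: v^2 + 2v - 35 = 0.
Solving gives v = 5 or v = -7.
Check each candidate in the original equation:
  v = 5: sqrt(49) = 7, while v + 2 = 7 — valid.
  v = -7: sqrt(25) = 5, while v + 2 = -5 — extraneous.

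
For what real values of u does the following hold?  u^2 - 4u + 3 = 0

u = 1 or u = 3

Factor: (u - 1)(u - 3) = 0.
So u = 1 or u = 3.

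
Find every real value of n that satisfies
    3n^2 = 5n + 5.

Rearrange to standard form: 3n^2 - 5n - 5 = 0.
Discriminant: (-5)^2 - 4*3*(-5) = 85.
Quadratic formula: n = (5 +/- sqrt(85)) / 6.
So n = 5/6 + sqrt(85)/6 ~= 2.3699 or n = 5/6 - sqrt(85)/6 ~= -0.7033.

n = -0.7033 or n = 2.3699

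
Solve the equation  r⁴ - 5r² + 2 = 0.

Let u = r². The equation becomes u² - 5u + 2 = 0.
By the quadratic formula, u = √(17)/2 + 5/2 or u = 5/2 - √(17)/2.
r² = √(17)/2 + 5/2 gives r = ±√(√(17)/2 + 5/2) ≈ ±2.1358.
r² = 5/2 - √(17)/2 gives r = ±√(5/2 - √(17)/2) ≈ ±0.6622.

r = -2.1358 or r = -0.6622 or r = 0.6622 or r = 2.1358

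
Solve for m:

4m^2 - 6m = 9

m = -0.9271 or m = 2.4271

Rearrange to standard form: 4m^2 - 6m - 9 = 0.
Discriminant: (-6)^2 - 4*4*(-9) = 180.
Quadratic formula: m = (6 +/- sqrt(180)) / 8.
So m = 3/4 + 3*sqrt(5)/4 ~= 2.4271 or m = 3/4 - 3*sqrt(5)/4 ~= -0.9271.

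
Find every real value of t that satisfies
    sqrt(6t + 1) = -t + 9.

t = 4

Square both sides: 6t + 1 = (-t + 9)^2.
Expand and rearrange: t^2 - 24t + 80 = 0.
Solving gives t = 20 or t = 4.
Check each candidate in the original equation:
  t = 20: sqrt(121) = 11, while -t + 9 = -11 — extraneous.
  t = 4: sqrt(25) = 5, while -t + 9 = 5 — valid.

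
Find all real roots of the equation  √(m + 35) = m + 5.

m = 1

Square both sides: m + 35 = (m + 5)².
Expand and rearrange: m² + 9m - 10 = 0.
Solving gives m = 1 or m = -10.
Check each candidate in the original equation:
  m = 1: √(36) = 6, while m + 5 = 6 — valid.
  m = -10: √(25) = 5, while m + 5 = -5 — extraneous.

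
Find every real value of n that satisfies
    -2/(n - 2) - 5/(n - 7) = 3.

Multiply both sides by (n - 2)(n - 7):
-2(n - 7) - 5(n - 2) = 3(n - 2)(n - 7).
Expand and collect terms: 3n² - 20n + 18 = 0.
By the quadratic formula, n = (20 ± √184) / 6, so n ≈ 5.5941 or n ≈ 1.0726.
Neither value makes a denominator zero (n ≠ 2, n ≠ 7), so both are valid.

n = 1.0726 or n = 5.5941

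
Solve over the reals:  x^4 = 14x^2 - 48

Let u = x^2. The equation becomes u^2 - 14u + 48 = 0.
Factor: (u - 6)(u - 8) = 0, so u = 6 or u = 8.
x^2 = 6 gives x = +/-sqrt(6) ~= +/-2.4495.
x^2 = 8 gives x = +/-2*sqrt(2) ~= +/-2.8284.

x = -2.8284 or x = -2.4495 or x = 2.4495 or x = 2.8284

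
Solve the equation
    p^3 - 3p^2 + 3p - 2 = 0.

p = 2

Possible rational roots are divisors of -2. Testing p = 2 gives 0, so (p - 2) is a factor.
Divide: p^3 - 3p^2 + 3p - 2 = (p - 2)(p^2 - p + 1).
The quadratic p^2 - p + 1 has discriminant -3 < 0, so no further real roots.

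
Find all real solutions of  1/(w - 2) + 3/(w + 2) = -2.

Multiply both sides by (w - 2)(w + 2):
(w + 2) + 3(w - 2) = -2(w - 2)(w + 2).
Expand and collect terms: -2w² - 4w + 12 = 0.
By the quadratic formula, w = (4 ± √112) / -4, so w ≈ -3.6458 or w ≈ 1.6458.
Neither value makes a denominator zero (w ≠ 2, w ≠ -2), so both are valid.

w = -3.6458 or w = 1.6458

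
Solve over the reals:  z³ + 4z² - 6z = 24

z = -4 or z = -2.4495 or z = 2.4495

Rearrange: z³ + 4z² - 6z - 24 = 0.
Possible rational roots are divisors of -24. Testing z = -4 gives 0, so (z + 4) is a factor.
Divide: z³ + 4z² - 6z - 24 = (z + 4)(z² - 6).
Apply the quadratic formula to z² - 6 = 0: z = (0 ± √24)/2, i.e. z ≈ 2.4495 or z ≈ -2.4495.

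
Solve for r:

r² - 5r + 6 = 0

r = 2 or r = 3

Factor: (r - 2)(r - 3) = 0.
So r = 2 or r = 3.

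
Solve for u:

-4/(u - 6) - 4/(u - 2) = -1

Multiply both sides by (u - 6)(u - 2):
-4(u - 2) - 4(u - 6) = -(u - 6)(u - 2).
Expand and collect terms: -u² + 16u - 44 = 0.
By the quadratic formula, u = (-16 ± √80) / -2, so u ≈ 3.5279 or u ≈ 12.4721.
Neither value makes a denominator zero (u ≠ 6, u ≠ 2), so both are valid.

u = 3.5279 or u = 12.4721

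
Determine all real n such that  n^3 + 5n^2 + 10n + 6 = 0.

n = -1

Possible rational roots are divisors of 6. Testing n = -1 gives 0, so (n + 1) is a factor.
Divide: n^3 + 5n^2 + 10n + 6 = (n + 1)(n^2 + 4n + 6).
The quadratic n^2 + 4n + 6 has discriminant -8 < 0, so no further real roots.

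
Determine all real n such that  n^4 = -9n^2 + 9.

n = -0.9531 or n = 0.9531

Let u = n^2. The equation becomes u^2 + 9u - 9 = 0.
By the quadratic formula, u = -9/2 + 3*sqrt(13)/2 or u = -3*sqrt(13)/2 - 9/2.
n^2 = -9/2 + 3*sqrt(13)/2 gives n = +/-sqrt(-9/2 + 3*sqrt(13)/2) ~= +/-0.9531.
n^2 = -3*sqrt(13)/2 - 9/2 < 0 has no real solution.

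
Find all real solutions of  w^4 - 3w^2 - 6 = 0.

Let u = w^2. The equation becomes u^2 - 3u - 6 = 0.
By the quadratic formula, u = 3/2 + sqrt(33)/2 or u = 3/2 - sqrt(33)/2.
w^2 = 3/2 + sqrt(33)/2 gives w = +/-sqrt(3/2 + sqrt(33)/2) ~= +/-2.091.
w^2 = 3/2 - sqrt(33)/2 < 0 has no real solution.

w = -2.091 or w = 2.091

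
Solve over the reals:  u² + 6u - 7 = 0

u = -7 or u = 1

Factor: (u - 1)(u + 7) = 0.
So u = 1 or u = -7.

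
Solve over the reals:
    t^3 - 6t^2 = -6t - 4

t = -0.4495 or t = 2 or t = 4.4495

Rearrange: t^3 - 6t^2 + 6t + 4 = 0.
Possible rational roots are divisors of 4. Testing t = 2 gives 0, so (t - 2) is a factor.
Divide: t^3 - 6t^2 + 6t + 4 = (t - 2)(t^2 - 4t - 2).
Apply the quadratic formula to t^2 - 4t - 2 = 0: t = (4 +/- sqrt(24))/2, i.e. t ~= 4.4495 or t ~= -0.4495.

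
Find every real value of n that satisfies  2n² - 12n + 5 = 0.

Discriminant: (-12)² − 4·2·5 = 104.
Quadratic formula: n = (12 ± √104) / 4.
So n = √(26)/2 + 3 ≈ 5.5495 or n = 3 - √(26)/2 ≈ 0.4505.

n = 0.4505 or n = 5.5495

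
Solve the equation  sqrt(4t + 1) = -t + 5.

Square both sides: 4t + 1 = (-t + 5)^2.
Expand and rearrange: t^2 - 14t + 24 = 0.
Solving gives t = 12 or t = 2.
Check each candidate in the original equation:
  t = 12: sqrt(49) = 7, while -t + 5 = -7 — extraneous.
  t = 2: sqrt(9) = 3, while -t + 5 = 3 — valid.

t = 2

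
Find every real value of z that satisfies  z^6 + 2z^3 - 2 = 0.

z = -1.398 or z = 0.9013

Let u = z^3. The equation becomes u^2 + 2u - 2 = 0.
By the quadratic formula, u = -1 + sqrt(3) or u = -sqrt(3) - 1.
z^3 = -1 + sqrt(3) gives z = (-1 + sqrt(3))^(1/3) ~= 0.9013.
z^3 = -sqrt(3) - 1 gives z = -(1 + sqrt(3))^(1/3) ~= -1.398.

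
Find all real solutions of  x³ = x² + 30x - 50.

x = -5.7417 or x = 1.7417 or x = 5

Rearrange: x³ - x² - 30x + 50 = 0.
Possible rational roots are divisors of 50. Testing x = 5 gives 0, so (x - 5) is a factor.
Divide: x³ - x² - 30x + 50 = (x - 5)(x² + 4x - 10).
Apply the quadratic formula to x² + 4x - 10 = 0: x = (-4 ± √56)/2, i.e. x ≈ 1.7417 or x ≈ -5.7417.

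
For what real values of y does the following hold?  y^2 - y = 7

y = -2.1926 or y = 3.1926

Rearrange to standard form: y^2 - y - 7 = 0.
Discriminant: (-1)^2 - 4*1*(-7) = 29.
Quadratic formula: y = (1 +/- sqrt(29)) / 2.
So y = 1/2 + sqrt(29)/2 ~= 3.1926 or y = 1/2 - sqrt(29)/2 ~= -2.1926.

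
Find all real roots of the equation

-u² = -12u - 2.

Rearrange to standard form: -u² + 12u + 2 = 0.
Discriminant: (12)² − 4·(-1)·2 = 152.
Quadratic formula: u = (-12 ± √152) / (-2).
So u = 6 - √(38) ≈ -0.1644 or u = 6 + √(38) ≈ 12.1644.

u = -0.1644 or u = 12.1644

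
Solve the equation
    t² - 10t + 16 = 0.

t = 2 or t = 8

Factor: (t - 8)(t - 2) = 0.
So t = 8 or t = 2.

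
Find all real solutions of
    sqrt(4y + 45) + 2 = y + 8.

Isolate the radical: sqrt(4y + 45) = y + 6.
Square both sides: 4y + 45 = (y + 6)^2.
Expand and rearrange: y^2 + 8y - 9 = 0.
Solving gives y = 1 or y = -9.
Check each candidate in the original equation:
  y = 1: sqrt(49) = 7, while y + 6 = 7 — valid.
  y = -9: sqrt(9) = 3, while y + 6 = -3 — extraneous.

y = 1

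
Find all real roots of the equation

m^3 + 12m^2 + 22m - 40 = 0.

Possible rational roots are divisors of -40. Testing m = -4 gives 0, so (m + 4) is a factor.
Divide: m^3 + 12m^2 + 22m - 40 = (m + 4)(m^2 + 8m - 10).
Apply the quadratic formula to m^2 + 8m - 10 = 0: m = (-8 +/- sqrt(104))/2, i.e. m ~= 1.099 or m ~= -9.099.

m = -9.099 or m = -4 or m = 1.099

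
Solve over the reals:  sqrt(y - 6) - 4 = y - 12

y = 10

Isolate the radical: sqrt(y - 6) = y - 8.
Square both sides: y - 6 = (y - 8)^2.
Expand and rearrange: y^2 - 17y + 70 = 0.
Solving gives y = 10 or y = 7.
Check each candidate in the original equation:
  y = 10: sqrt(4) = 2, while y - 8 = 2 — valid.
  y = 7: sqrt(1) = 1, while y - 8 = -1 — extraneous.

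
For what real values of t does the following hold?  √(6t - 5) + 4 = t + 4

Isolate the radical: √(6t - 5) = t.
Square both sides: 6t - 5 = (t)².
Expand and rearrange: t² - 6t + 5 = 0.
Solving gives t = 5 or t = 1.
Check each candidate in the original equation:
  t = 5: √(25) = 5, while t = 5 — valid.
  t = 1: √(1) = 1, while t = 1 — valid.

t = 1 or t = 5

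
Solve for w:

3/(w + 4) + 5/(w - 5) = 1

w = -2.2268 or w = 11.2268

Multiply both sides by (w + 4)(w - 5):
3(w - 5) + 5(w + 4) = (w + 4)(w - 5).
Expand and collect terms: w^2 - 9w - 25 = 0.
By the quadratic formula, w = (9 +/- sqrt(181)) / 2, so w ~= 11.2268 or w ~= -2.2268.
Neither value makes a denominator zero (w != -4, w != 5), so both are valid.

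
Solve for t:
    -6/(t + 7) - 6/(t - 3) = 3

Multiply both sides by (t + 7)(t - 3):
-6(t - 3) - 6(t + 7) = 3(t + 7)(t - 3).
Expand and collect terms: 3t² + 24t - 39 = 0.
By the quadratic formula, t = (-24 ± √1044) / 6, so t ≈ 1.3852 or t ≈ -9.3852.
Neither value makes a denominator zero (t ≠ -7, t ≠ 3), so both are valid.

t = -9.3852 or t = 1.3852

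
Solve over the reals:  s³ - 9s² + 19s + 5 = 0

s = -0.2361 or s = 4.2361 or s = 5

Possible rational roots are divisors of 5. Testing s = 5 gives 0, so (s - 5) is a factor.
Divide: s³ - 9s² + 19s + 5 = (s - 5)(s² - 4s - 1).
Apply the quadratic formula to s² - 4s - 1 = 0: s = (4 ± √20)/2, i.e. s ≈ 4.2361 or s ≈ -0.2361.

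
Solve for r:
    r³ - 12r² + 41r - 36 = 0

Possible rational roots are divisors of -36. Testing r = 4 gives 0, so (r - 4) is a factor.
Divide: r³ - 12r² + 41r - 36 = (r - 4)(r² - 8r + 9).
Apply the quadratic formula to r² - 8r + 9 = 0: r = (8 ± √28)/2, i.e. r ≈ 6.6458 or r ≈ 1.3542.

r = 1.3542 or r = 4 or r = 6.6458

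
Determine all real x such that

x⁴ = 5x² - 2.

Let u = x². The equation becomes u² - 5u + 2 = 0.
By the quadratic formula, u = √(17)/2 + 5/2 or u = 5/2 - √(17)/2.
x² = √(17)/2 + 5/2 gives x = ±√(√(17)/2 + 5/2) ≈ ±2.1358.
x² = 5/2 - √(17)/2 gives x = ±√(5/2 - √(17)/2) ≈ ±0.6622.

x = -2.1358 or x = -0.6622 or x = 0.6622 or x = 2.1358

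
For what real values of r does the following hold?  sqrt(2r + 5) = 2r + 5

r = -2.5 or r = -2

Square both sides: 2r + 5 = (2r + 5)^2.
Expand and rearrange: 4r^2 + 18r + 20 = 0.
Solving gives r = -2 or r = -2.5.
Check each candidate in the original equation:
  r = -2: sqrt(1) = 1, while 2r + 5 = 1 — valid.
  r = -2.5: sqrt(0) = 0, while 2r + 5 = 0 — valid.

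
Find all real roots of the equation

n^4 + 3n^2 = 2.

Let u = n^2. The equation becomes u^2 + 3u - 2 = 0.
By the quadratic formula, u = -3/2 + sqrt(17)/2 or u = -sqrt(17)/2 - 3/2.
n^2 = -3/2 + sqrt(17)/2 gives n = +/-sqrt(-3/2 + sqrt(17)/2) ~= +/-0.7494.
n^2 = -sqrt(17)/2 - 3/2 < 0 has no real solution.

n = -0.7494 or n = 0.7494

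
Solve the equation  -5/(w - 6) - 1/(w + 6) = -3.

Multiply both sides by (w - 6)(w + 6):
-5(w + 6) - (w - 6) = -3(w - 6)(w + 6).
Expand and collect terms: -3w² + 6w + 132 = 0.
By the quadratic formula, w = (-6 ± √1620) / -6, so w ≈ -5.7082 or w ≈ 7.7082.
Neither value makes a denominator zero (w ≠ 6, w ≠ -6), so both are valid.

w = -5.7082 or w = 7.7082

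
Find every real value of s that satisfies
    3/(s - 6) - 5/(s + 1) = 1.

s = -4.9226 or s = 7.9226

Multiply both sides by (s - 6)(s + 1):
3(s + 1) - 5(s - 6) = (s - 6)(s + 1).
Expand and collect terms: s^2 - 3s - 39 = 0.
By the quadratic formula, s = (3 +/- sqrt(165)) / 2, so s ~= 7.9226 or s ~= -4.9226.
Neither value makes a denominator zero (s != 6, s != -1), so both are valid.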